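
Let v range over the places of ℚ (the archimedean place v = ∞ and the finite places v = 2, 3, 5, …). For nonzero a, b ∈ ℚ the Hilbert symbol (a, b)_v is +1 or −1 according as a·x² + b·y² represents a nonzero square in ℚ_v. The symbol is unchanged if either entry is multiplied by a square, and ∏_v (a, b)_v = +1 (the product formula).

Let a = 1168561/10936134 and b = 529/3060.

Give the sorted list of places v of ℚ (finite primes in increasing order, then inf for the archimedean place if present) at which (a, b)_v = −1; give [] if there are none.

[2, 11]

(a, b) ≡ (374, 85) mod (ℚ^×)²; places V = {2, 3, 5, 11, 17, 19, 23, 47, ∞}.
(a,b)_11: α=-1, u≡3; β=0, v≡6 (mod 11); (3|11)=+1, (6|11)=-1; sign (−1)^0·+1^0·-1^-1 = -1.
(a,b)_47: α=2, u≡26; β=0, v≡40 (mod 47); (26|47)=-1, (40|47)=-1; sign (−1)^0·-1^0·-1^2 = +1.
(a,b)_17: α=-1, u≡3; β=-1, v≡7 (mod 17); (3|17)=-1, (7|17)=-1; sign (−1)^0·-1^-1·-1^-1 = +1.
(a,b)_∞: sgn(374)=+, sgn(85)=+, so +1.
(a,b)_5: α=0, u≡4; β=-1, v≡2 (mod 5); (4|5)=+1, (2|5)=-1; sign (−1)^0·+1^-1·-1^0 = +1.
(a,b)_2: α=-1, β=-2; u≡3, v≡5 (mod 8); ε(u)ε(v)=1·0, αω(v)=-1·1, βω(u)=-2·1; sum ≡ 1  ⇒  -1.
(a,b)_23: α=2, u≡12; β=2, v≡1 (mod 23); (12|23)=+1, (1|23)=+1; sign (−1)^0·+1^2·+1^2 = +1.
(a,b)_3: α=-4, u≡2; β=-2, v≡1 (mod 3); (2|3)=-1, (1|3)=+1; sign (−1)^0·-1^-2·+1^-4 = +1.
(a,b)_19: α=-2, u≡10; β=0, v≡16 (mod 19); (10|19)=-1, (16|19)=+1; sign (−1)^0·-1^0·+1^-2 = +1.
|Ram(374, 85)| = 2, even; anisotropic at {2, 11}.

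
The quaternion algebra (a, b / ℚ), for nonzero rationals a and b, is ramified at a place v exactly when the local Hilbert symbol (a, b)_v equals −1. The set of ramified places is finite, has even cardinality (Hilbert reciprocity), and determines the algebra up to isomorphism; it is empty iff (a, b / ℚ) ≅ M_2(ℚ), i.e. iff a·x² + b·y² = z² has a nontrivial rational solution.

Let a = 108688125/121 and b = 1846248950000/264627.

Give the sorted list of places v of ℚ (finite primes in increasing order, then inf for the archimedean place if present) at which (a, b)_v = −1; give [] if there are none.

[7, 13]

(a, b) ≡ (21, 1365) mod (ℚ^×)²; places V = {2, 3, 5, 7, 11, 13, ∞}.
(a,b)_7: α=3, u≡3; β=5, v≡6 (mod 7); (3|7)=-1, (6|7)=-1; sign (−1)^1·-1^5·-1^3 = -1.
(a,b)_13: α=2, u≡7; β=3, v≡4 (mod 13); (7|13)=-1, (4|13)=+1; sign (−1)^0·-1^3·+1^2 = -1.
(a,b)_5: α=4, u≡1; β=5, v≡2 (mod 5); (1|5)=+1, (2|5)=-1; sign (−1)^0·+1^5·-1^4 = +1.
(a,b)_2: α=0, β=4; u≡5, v≡5 (mod 8); ε(u)ε(v)=0·0, αω(v)=0·1, βω(u)=4·1; sum ≡ 0  ⇒  +1.
(a,b)_3: α=1, u≡1; β=-7, v≡2 (mod 3); (1|3)=+1, (2|3)=-1; sign (−1)^1·+1^-7·-1^1 = +1.
(a,b)_11: α=-2, u≡7; β=-2, v≡9 (mod 11); (7|11)=-1, (9|11)=+1; sign (−1)^0·-1^-2·+1^-2 = +1.
(a,b)_∞: sgn(21)=+, sgn(1365)=+, so +1.
Ram(21, 1365) = {7, 13}; no ℚ_7-point on the conic.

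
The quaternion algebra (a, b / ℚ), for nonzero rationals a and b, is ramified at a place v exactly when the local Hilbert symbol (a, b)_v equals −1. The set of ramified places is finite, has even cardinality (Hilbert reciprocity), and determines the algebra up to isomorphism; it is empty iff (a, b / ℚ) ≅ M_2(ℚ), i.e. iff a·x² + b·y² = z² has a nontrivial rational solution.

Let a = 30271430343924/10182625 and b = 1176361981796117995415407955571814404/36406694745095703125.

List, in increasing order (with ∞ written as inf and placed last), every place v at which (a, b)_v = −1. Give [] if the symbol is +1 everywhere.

(a, b) ≡ (1168674045, 584045) mod (ℚ^×)²; places V = {2, 3, 5, 7, 11, 17, 19, 23, 29, 37, 41, 53, ∞}.
(a,b)_∞: sgn(1168674045)=+, sgn(584045)=+, so +1.
(a,b)_3: α=3, u≡2; β=4, v≡2 (mod 3); (2|3)=-1, (2|3)=-1; sign (−1)^0·-1^4·-1^3 = -1.
(a,b)_37: α=1, u≡2; β=5, v≡29 (mod 37); (2|37)=-1, (29|37)=-1; sign (−1)^0·-1^5·-1^1 = +1.
(a,b)_2: α=2, β=2; u≡5, v≡5 (mod 8); ε(u)ε(v)=0·0, αω(v)=2·1, βω(u)=2·1; sum ≡ 0  ⇒  +1.
(a,b)_7: α=1, u≡3; β=3, v≡1 (mod 7); (3|7)=-1, (1|7)=+1; sign (−1)^1·-1^3·+1^1 = +1.
(a,b)_17: α=2, u≡1; β=6, v≡11 (mod 17); (1|17)=+1, (11|17)=-1; sign (−1)^0·+1^6·-1^2 = +1.
(a,b)_23: α=1, u≡9; β=2, v≡3 (mod 23); (9|23)=+1, (3|23)=+1; sign (−1)^0·+1^2·+1^1 = +1.
(a,b)_19: α=2, u≡5; β=4, v≡11 (mod 19); (5|19)=+1, (11|19)=+1; sign (−1)^0·+1^4·+1^2 = +1.
(a,b)_53: α=-2, u≡25; β=-6, v≡37 (mod 53); (25|53)=+1, (37|53)=+1; sign (−1)^0·+1^-6·+1^-2 = +1.
(a,b)_5: α=-3, u≡4; β=-9, v≡1 (mod 5); (4|5)=+1, (1|5)=+1; sign (−1)^0·+1^-9·+1^-3 = +1.
(a,b)_11: α=1, u≡2; β=3, v≡5 (mod 11); (2|11)=-1, (5|11)=+1; sign (−1)^1·-1^3·+1^1 = +1.
(a,b)_29: α=-1, u≡6; β=-2, v≡14 (mod 29); (6|29)=+1, (14|29)=-1; sign (−1)^0·+1^-2·-1^-1 = -1.
(a,b)_41: α=1, u≡25; β=3, v≡32 (mod 41); (25|41)=+1, (32|41)=+1; sign (−1)^0·+1^3·+1^1 = +1.
|Ram(1168674045, 584045)| = 2, even; anisotropic at {3, 29}.

[3, 29]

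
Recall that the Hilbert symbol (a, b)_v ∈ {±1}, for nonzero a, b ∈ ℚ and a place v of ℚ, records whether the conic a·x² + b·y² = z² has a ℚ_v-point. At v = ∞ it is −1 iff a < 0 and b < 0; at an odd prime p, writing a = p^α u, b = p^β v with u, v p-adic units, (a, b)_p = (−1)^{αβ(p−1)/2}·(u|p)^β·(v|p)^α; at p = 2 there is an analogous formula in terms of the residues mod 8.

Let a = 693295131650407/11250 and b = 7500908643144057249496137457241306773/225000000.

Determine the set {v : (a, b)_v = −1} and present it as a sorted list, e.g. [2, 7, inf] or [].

(a, b) ≡ (28880654, 53823037) mod (ℚ^×)²; places V = {2, 3, 5, 7, 11, 13, 17, 31, 41, 47, 53, ∞}.
(a,b)_3: α=-2, u≡2; β=-2, v≡1 (mod 3); (2|3)=-1, (1|3)=+1; sign (−1)^0·-1^-2·+1^-2 = +1.
(a,b)_47: α=1, u≡36; β=3, v≡14 (mod 47); (36|47)=+1, (14|47)=+1; sign (−1)^1·+1^3·+1^1 = -1.
(a,b)_2: α=-1, β=-6; u≡7, v≡5 (mod 8); ε(u)ε(v)=1·0, αω(v)=-1·1, βω(u)=-6·0; sum ≡ 1  ⇒  -1.
(a,b)_7: α=0, u≡6; β=2, v≡2 (mod 7); (6|7)=-1, (2|7)=+1; sign (−1)^0·-1^2·+1^0 = +1.
(a,b)_41: α=2, u≡37; β=5, v≡3 (mod 41); (37|41)=+1, (3|41)=-1; sign (−1)^0·+1^5·-1^2 = +1.
(a,b)_11: α=1, u≡9; β=2, v≡3 (mod 11); (9|11)=+1, (3|11)=+1; sign (−1)^0·+1^2·+1^1 = +1.
(a,b)_5: α=-4, u≡4; β=-8, v≡3 (mod 5); (4|5)=+1, (3|5)=-1; sign (−1)^0·+1^-8·-1^-4 = +1.
(a,b)_53: α=1, u≡16; β=3, v≡29 (mod 53); (16|53)=+1, (29|53)=+1; sign (−1)^0·+1^3·+1^1 = +1.
(a,b)_17: α=1, u≡13; β=3, v≡15 (mod 17); (13|17)=+1, (15|17)=+1; sign (−1)^0·+1^3·+1^1 = +1.
(a,b)_13: α=4, u≡4; β=6, v≡5 (mod 13); (4|13)=+1, (5|13)=-1; sign (−1)^0·+1^6·-1^4 = +1.
(a,b)_∞: sgn(28880654)=+, sgn(53823037)=+, so +1.
(a,b)_31: α=1, u≡12; β=3, v≡14 (mod 31); (12|31)=-1, (14|31)=+1; sign (−1)^1·-1^3·+1^1 = +1.
|Ram(28880654, 53823037)| = 2, even; anisotropic at {2, 47}.

[2, 47]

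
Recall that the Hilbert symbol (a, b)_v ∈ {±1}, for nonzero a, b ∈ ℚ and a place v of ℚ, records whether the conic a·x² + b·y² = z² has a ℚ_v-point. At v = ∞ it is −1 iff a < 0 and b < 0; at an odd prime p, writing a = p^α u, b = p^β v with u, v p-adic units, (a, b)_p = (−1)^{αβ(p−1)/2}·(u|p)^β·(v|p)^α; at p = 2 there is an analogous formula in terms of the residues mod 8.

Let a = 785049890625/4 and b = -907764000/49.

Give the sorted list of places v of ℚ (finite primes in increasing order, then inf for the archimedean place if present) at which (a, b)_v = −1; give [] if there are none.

(a, b) ≡ (273, -4290) mod (ℚ^×)²; places V = {2, 3, 5, 7, 11, 13, 23, ∞}.
(a,b)_23: α=0, u≡7; β=2, v≡10 (mod 23); (7|23)=-1, (10|23)=-1; sign (−1)^0·-1^2·-1^0 = +1.
(a,b)_7: α=1, u≡4; β=-2, v≡4 (mod 7); (4|7)=+1, (4|7)=+1; sign (−1)^0·+1^-2·+1^1 = +1.
(a,b)_3: α=3, u≡1; β=1, v≡1 (mod 3); (1|3)=+1, (1|3)=+1; sign (−1)^1·+1^1·+1^3 = -1.
(a,b)_5: α=6, u≡2; β=3, v≡2 (mod 5); (2|5)=-1, (2|5)=-1; sign (−1)^0·-1^3·-1^6 = -1.
(a,b)_2: α=-2, β=5; u≡1, v≡7 (mod 8); ε(u)ε(v)=0·1, αω(v)=-2·0, βω(u)=5·0; sum ≡ 0  ⇒  +1.
(a,b)_11: α=2, u≡9; β=1, v≡7 (mod 11); (9|11)=+1, (7|11)=-1; sign (−1)^0·+1^1·-1^2 = +1.
(a,b)_13: α=3, u≡6; β=1, v≡7 (mod 13); (6|13)=-1, (7|13)=-1; sign (−1)^0·-1^1·-1^3 = +1.
(a,b)_∞: sgn(273)=+, sgn(-4290)=−, so +1.
Ram(273, -4290) = {3, 5}; no ℚ_3-point on the conic.

[3, 5]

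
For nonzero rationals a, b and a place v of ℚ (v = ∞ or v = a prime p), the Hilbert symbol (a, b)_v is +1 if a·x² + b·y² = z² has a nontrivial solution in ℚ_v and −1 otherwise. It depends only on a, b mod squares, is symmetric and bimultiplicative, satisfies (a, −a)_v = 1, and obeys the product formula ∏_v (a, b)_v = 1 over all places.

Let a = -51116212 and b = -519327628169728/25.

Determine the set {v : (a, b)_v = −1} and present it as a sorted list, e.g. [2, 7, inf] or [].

[29, inf]

Mod squares: a ≡ -493, b ≡ -322. Check v ∈ {∞, 2, 5, 7, 17, 23, 29}.
v=7: a=7^2·(≡1), b=7^3·(≡3) mod 7; (1|7)=+1, (3|7)=-1; (−1)^{2·3·3}·(+1)^3·(-1)^2 = +1.
v=∞: -493 < 0 and -322 < 0  ⇒  (a,b)_∞ = -1.
v=5: a=5^0·(≡3), b=5^-2·(≡2) mod 5; (3|5)=-1, (2|5)=-1; (−1)^{0·-2·2}·(-1)^-2·(-1)^0 = +1.
v=2: v_2(a)=2, v_2(b)=9; units ≡ 3, 7 (mod 8); ε·ε+αω+βω = 1·1+2·0+9·1 ≡ 0  ⇒  (a,b)_2 = +1.
v=23: a=23^2·(≡18), b=23^3·(≡2) mod 23; (18|23)=+1, (2|23)=+1; (−1)^{2·3·11}·(+1)^3·(+1)^2 = +1.
v=29: a=29^1·(≡21), b=29^2·(≡3) mod 29; (21|29)=-1, (3|29)=-1; (−1)^{1·2·14}·(-1)^2·(-1)^1 = -1.
v=17: a=17^1·(≡5), b=17^2·(≡13) mod 17; (5|17)=-1, (13|17)=+1; (−1)^{1·2·8}·(-1)^2·(+1)^1 = +1.
(-493, -322 / ℚ) ramifies at {29, ∞}: a division algebra.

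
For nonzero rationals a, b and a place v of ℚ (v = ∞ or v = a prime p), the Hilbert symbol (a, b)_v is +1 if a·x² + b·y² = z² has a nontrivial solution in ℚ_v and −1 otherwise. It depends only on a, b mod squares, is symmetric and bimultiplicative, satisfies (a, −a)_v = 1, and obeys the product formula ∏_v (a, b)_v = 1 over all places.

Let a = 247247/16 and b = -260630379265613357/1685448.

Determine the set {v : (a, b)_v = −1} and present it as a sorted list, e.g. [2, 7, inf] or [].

(a, b) ≡ (1463, -154) mod (ℚ^×)²; places V = {2, 3, 7, 11, 13, 17, 19, 23, ∞}.
(a,b)_2: α=-4, β=-3; u≡7, v≡3 (mod 8); ε(u)ε(v)=1·1, αω(v)=-4·1, βω(u)=-3·0; sum ≡ 1  ⇒  -1.
(a,b)_17: α=0, u≡1; β=-2, v≡9 (mod 17); (1|17)=+1, (9|17)=+1; sign (−1)^0·+1^-2·+1^0 = +1.
(a,b)_19: α=1, u≡7; β=4, v≡7 (mod 19); (7|19)=+1, (7|19)=+1; sign (−1)^0·+1^4·+1^1 = +1.
(a,b)_7: α=1, u≡3; β=5, v≡3 (mod 7); (3|7)=-1, (3|7)=-1; sign (−1)^1·-1^5·-1^1 = -1.
(a,b)_11: α=1, u≡3; β=3, v≡10 (mod 11); (3|11)=+1, (10|11)=-1; sign (−1)^1·+1^3·-1^1 = +1.
(a,b)_3: α=0, u≡2; β=-6, v≡2 (mod 3); (2|3)=-1, (2|3)=-1; sign (−1)^0·-1^-6·-1^0 = +1.
(a,b)_23: α=0, u≡7; β=2, v≡15 (mod 23); (7|23)=-1, (15|23)=-1; sign (−1)^0·-1^2·-1^0 = +1.
(a,b)_∞: sgn(1463)=+, sgn(-154)=−, so +1.
(a,b)_13: α=2, u≡11; β=2, v≡11 (mod 13); (11|13)=-1, (11|13)=-1; sign (−1)^0·-1^2·-1^2 = +1.
Ram(1463, -154) = {2, 7}; no ℚ_2-point on the conic.

[2, 7]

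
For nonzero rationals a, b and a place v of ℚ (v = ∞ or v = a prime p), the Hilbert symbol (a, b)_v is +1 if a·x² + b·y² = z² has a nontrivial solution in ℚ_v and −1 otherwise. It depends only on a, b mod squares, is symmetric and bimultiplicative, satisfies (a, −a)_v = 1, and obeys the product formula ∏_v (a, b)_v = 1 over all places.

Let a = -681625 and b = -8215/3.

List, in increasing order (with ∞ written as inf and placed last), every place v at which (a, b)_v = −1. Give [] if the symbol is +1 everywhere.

[2, 3, 5, 31, 53, inf]

(a, b) ≡ (-27265, -24645) mod (ℚ^×)²; places V = {2, 3, 5, 7, 19, 31, 41, 53, ∞}.
(a,b)_∞: sgn(-27265)=−, sgn(-24645)=−, so -1.
(a,b)_3: α=0, u≡2; β=-1, v≡2 (mod 3); (2|3)=-1, (2|3)=-1; sign (−1)^0·-1^-1·-1^0 = -1.
(a,b)_5: α=3, u≡2; β=1, v≡4 (mod 5); (2|5)=-1, (4|5)=+1; sign (−1)^0·-1^1·+1^3 = -1.
(a,b)_53: α=0, u≡8; β=1, v≡19 (mod 53); (8|53)=-1, (19|53)=-1; sign (−1)^0·-1^1·-1^0 = -1.
(a,b)_2: α=0, β=0; u≡7, v≡3 (mod 8); ε(u)ε(v)=1·1, αω(v)=0·1, βω(u)=0·0; sum ≡ 1  ⇒  -1.
(a,b)_19: α=1, u≡16; β=0, v≡4 (mod 19); (16|19)=+1, (4|19)=+1; sign (−1)^0·+1^0·+1^1 = +1.
(a,b)_41: α=1, u≡21; β=0, v≡36 (mod 41); (21|41)=+1, (36|41)=+1; sign (−1)^0·+1^0·+1^1 = +1.
(a,b)_7: α=1, u≡2; β=0, v≡1 (mod 7); (2|7)=+1, (1|7)=+1; sign (−1)^0·+1^0·+1^1 = +1.
(a,b)_31: α=0, u≡3; β=1, v≡15 (mod 31); (3|31)=-1, (15|31)=-1; sign (−1)^0·-1^1·-1^0 = -1.
|Ram(-27265, -24645)| = 6, even; anisotropic at {2, 3, 5, 31, 53, ∞}.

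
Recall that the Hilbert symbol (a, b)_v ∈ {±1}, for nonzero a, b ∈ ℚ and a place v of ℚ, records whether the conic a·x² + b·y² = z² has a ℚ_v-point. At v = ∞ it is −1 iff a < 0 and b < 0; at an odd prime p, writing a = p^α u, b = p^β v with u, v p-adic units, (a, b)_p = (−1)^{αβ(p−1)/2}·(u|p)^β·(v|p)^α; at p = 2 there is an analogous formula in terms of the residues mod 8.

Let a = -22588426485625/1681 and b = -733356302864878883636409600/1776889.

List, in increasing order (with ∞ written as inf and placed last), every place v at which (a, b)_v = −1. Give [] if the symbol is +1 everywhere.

(a, b) ≡ (-6095713, -142709) mod (ℚ^×)²; places V = {2, 3, 5, 7, 11, 13, 19, 23, 29, 31, 37, 41, 43, ∞}.
(a,b)_5: α=4, u≡3; β=2, v≡4 (mod 5); (3|5)=-1, (4|5)=+1; sign (−1)^0·-1^2·+1^4 = +1.
(a,b)_23: α=1, u≡20; β=2, v≡3 (mod 23); (20|23)=-1, (3|23)=+1; sign (−1)^0·-1^2·+1^1 = +1.
(a,b)_13: α=1, u≡12; β=2, v≡5 (mod 13); (12|13)=+1, (5|13)=-1; sign (−1)^0·+1^2·-1^1 = -1.
(a,b)_41: α=-2, u≡12; β=0, v≡12 (mod 41); (12|41)=-1, (12|41)=-1; sign (−1)^0·-1^0·-1^-2 = +1.
(a,b)_19: α=1, u≡9; β=3, v≡18 (mod 19); (9|19)=+1, (18|19)=-1; sign (−1)^1·+1^3·-1^1 = +1.
(a,b)_3: α=0, u≡2; β=2, v≡1 (mod 3); (2|3)=-1, (1|3)=+1; sign (−1)^0·-1^2·+1^0 = +1.
(a,b)_11: α=2, u≡4; β=0, v≡3 (mod 11); (4|11)=+1, (3|11)=+1; sign (−1)^0·+1^0·+1^2 = +1.
(a,b)_29: α=1, u≡25; β=3, v≡20 (mod 29); (25|29)=+1, (20|29)=+1; sign (−1)^0·+1^3·+1^1 = +1.
(a,b)_37: α=1, u≡10; β=3, v≡1 (mod 37); (10|37)=+1, (1|37)=+1; sign (−1)^0·+1^3·+1^1 = +1.
(a,b)_∞: sgn(-6095713)=−, sgn(-142709)=−, so -1.
(a,b)_43: α=0, u≡35; β=-2, v≡42 (mod 43); (35|43)=+1, (42|43)=-1; sign (−1)^0·+1^-2·-1^0 = +1.
(a,b)_31: α=0, u≡26; β=-2, v≡3 (mod 31); (26|31)=-1, (3|31)=-1; sign (−1)^0·-1^-2·-1^0 = +1.
(a,b)_2: α=0, β=8; u≡7, v≡3 (mod 8); ε(u)ε(v)=1·1, αω(v)=0·1, βω(u)=8·0; sum ≡ 1  ⇒  -1.
(a,b)_7: α=2, u≡3; β=5, v≡1 (mod 7); (3|7)=-1, (1|7)=+1; sign (−1)^0·-1^5·+1^2 = -1.
(-6095713, -142709 / ℚ) ramifies at {2, 7, 13, ∞}: a division algebra.

[2, 7, 13, inf]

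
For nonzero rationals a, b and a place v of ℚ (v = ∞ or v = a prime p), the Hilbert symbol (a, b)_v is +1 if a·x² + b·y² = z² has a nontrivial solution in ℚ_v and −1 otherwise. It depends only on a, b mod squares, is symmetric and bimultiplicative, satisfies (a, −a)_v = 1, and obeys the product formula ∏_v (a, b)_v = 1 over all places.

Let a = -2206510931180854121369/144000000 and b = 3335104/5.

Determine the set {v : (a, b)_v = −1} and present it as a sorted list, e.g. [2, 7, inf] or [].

(a, b) ≡ (-41, 155) mod (ℚ^×)²; places V = {2, 3, 5, 7, 13, 17, 31, 41, ∞}.
(a,b)_17: α=2, u≡3; β=0, v≡2 (mod 17); (3|17)=-1, (2|17)=+1; sign (−1)^0·-1^0·+1^2 = +1.
(a,b)_2: α=-10, β=6; u≡7, v≡3 (mod 8); ε(u)ε(v)=1·1, αω(v)=-10·1, βω(u)=6·0; sum ≡ 1  ⇒  -1.
(a,b)_7: α=4, u≡1; β=0, v≡2 (mod 7); (1|7)=+1, (2|7)=+1; sign (−1)^0·+1^0·+1^4 = +1.
(a,b)_5: α=-6, u≡1; β=-1, v≡4 (mod 5); (1|5)=+1, (4|5)=+1; sign (−1)^0·+1^-1·+1^-6 = +1.
(a,b)_41: α=5, u≡1; β=2, v≡36 (mod 41); (1|41)=+1, (36|41)=+1; sign (−1)^0·+1^2·+1^5 = +1.
(a,b)_31: α=2, u≡24; β=1, v≡9 (mod 31); (24|31)=-1, (9|31)=+1; sign (−1)^0·-1^1·+1^2 = -1.
(a,b)_∞: sgn(-41)=−, sgn(155)=+, so +1.
(a,b)_3: α=-2, u≡1; β=0, v≡2 (mod 3); (1|3)=+1, (2|3)=-1; sign (−1)^0·+1^0·-1^-2 = +1.
(a,b)_13: α=4, u≡6; β=0, v≡9 (mod 13); (6|13)=-1, (9|13)=+1; sign (−1)^0·-1^0·+1^4 = +1.
Ram(-41, 155) = {2, 31}; no ℚ_2-point on the conic.

[2, 31]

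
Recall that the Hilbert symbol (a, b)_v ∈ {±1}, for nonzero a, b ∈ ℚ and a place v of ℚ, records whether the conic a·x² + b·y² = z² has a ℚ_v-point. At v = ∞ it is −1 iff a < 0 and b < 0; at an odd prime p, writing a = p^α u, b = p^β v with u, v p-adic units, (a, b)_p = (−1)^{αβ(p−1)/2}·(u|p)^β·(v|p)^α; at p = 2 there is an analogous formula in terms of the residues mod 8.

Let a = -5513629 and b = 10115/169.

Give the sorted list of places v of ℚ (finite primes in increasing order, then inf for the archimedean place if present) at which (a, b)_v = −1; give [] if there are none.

(a, b) ≡ (-5513629, 35) mod (ℚ^×)²; places V = {2, 5, 7, 11, 13, 17, 19, 23, 31, 37, ∞}.
(a,b)_11: α=1, u≡9; β=0, v≡7 (mod 11); (9|11)=+1, (7|11)=-1; sign (−1)^0·+1^0·-1^1 = -1.
(a,b)_2: α=0, β=0; u≡3, v≡3 (mod 8); ε(u)ε(v)=1·1, αω(v)=0·1, βω(u)=0·1; sum ≡ 1  ⇒  -1.
(a,b)_19: α=1, u≡15; β=0, v≡6 (mod 19); (15|19)=-1, (6|19)=+1; sign (−1)^0·-1^0·+1^1 = +1.
(a,b)_17: α=0, u≡15; β=2, v≡16 (mod 17); (15|17)=+1, (16|17)=+1; sign (−1)^0·+1^2·+1^0 = +1.
(a,b)_13: α=0, u≡9; β=-2, v≡1 (mod 13); (9|13)=+1, (1|13)=+1; sign (−1)^0·+1^-2·+1^0 = +1.
(a,b)_23: α=1, u≡6; β=0, v≡8 (mod 23); (6|23)=+1, (8|23)=+1; sign (−1)^0·+1^0·+1^1 = +1.
(a,b)_37: α=1, u≡19; β=0, v≡13 (mod 37); (19|37)=-1, (13|37)=-1; sign (−1)^0·-1^0·-1^1 = -1.
(a,b)_31: α=1, u≡19; β=0, v≡25 (mod 31); (19|31)=+1, (25|31)=+1; sign (−1)^0·+1^0·+1^1 = +1.
(a,b)_5: α=0, u≡1; β=1, v≡2 (mod 5); (1|5)=+1, (2|5)=-1; sign (−1)^0·+1^1·-1^0 = +1.
(a,b)_∞: sgn(-5513629)=−, sgn(35)=+, so +1.
(a,b)_7: α=0, u≡5; β=1, v≡3 (mod 7); (5|7)=-1, (3|7)=-1; sign (−1)^0·-1^1·-1^0 = -1.
(-5513629, 35 / ℚ) ramifies at {2, 7, 11, 37}: a division algebra.

[2, 7, 11, 37]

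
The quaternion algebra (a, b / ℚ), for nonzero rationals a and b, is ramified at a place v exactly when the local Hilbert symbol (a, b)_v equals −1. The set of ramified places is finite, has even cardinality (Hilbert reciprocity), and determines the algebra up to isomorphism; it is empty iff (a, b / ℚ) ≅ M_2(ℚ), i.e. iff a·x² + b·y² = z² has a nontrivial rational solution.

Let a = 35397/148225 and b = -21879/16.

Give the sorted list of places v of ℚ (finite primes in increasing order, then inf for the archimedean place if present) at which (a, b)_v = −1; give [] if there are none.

[11, 13, 17, 23]

Mod squares: a ≡ 437, b ≡ -2431. Check v ∈ {∞, 2, 3, 5, 7, 11, 13, 17, 19, 23}.
v=7: a=7^-2·(≡5), b=7^0·(≡5) mod 7; (5|7)=-1, (5|7)=-1; (−1)^{-2·0·3}·(-1)^0·(-1)^-2 = +1.
v=11: a=11^-2·(≡8), b=11^1·(≡7) mod 11; (8|11)=-1, (7|11)=-1; (−1)^{-2·1·5}·(-1)^1·(-1)^-2 = -1.
v=5: a=5^-2·(≡3), b=5^0·(≡1) mod 5; (3|5)=-1, (1|5)=+1; (−1)^{-2·0·2}·(-1)^0·(+1)^-2 = +1.
v=∞: 437 > 0 and -2431 < 0  ⇒  (a,b)_∞ = +1.
v=19: a=19^1·(≡16), b=19^0·(≡16) mod 19; (16|19)=+1, (16|19)=+1; (−1)^{1·0·9}·(+1)^0·(+1)^1 = +1.
v=2: v_2(a)=0, v_2(b)=-4; units ≡ 5, 1 (mod 8); ε·ε+αω+βω = 0·0+0·0+-4·1 ≡ 0  ⇒  (a,b)_2 = +1.
v=23: a=23^1·(≡14), b=23^0·(≡14) mod 23; (14|23)=-1, (14|23)=-1; (−1)^{1·0·11}·(-1)^0·(-1)^1 = -1.
v=3: a=3^4·(≡2), b=3^2·(≡2) mod 3; (2|3)=-1, (2|3)=-1; (−1)^{4·2·1}·(-1)^2·(-1)^4 = +1.
v=13: a=13^0·(≡2), b=13^1·(≡11) mod 13; (2|13)=-1, (11|13)=-1; (−1)^{0·1·6}·(-1)^1·(-1)^0 = -1.
v=17: a=17^0·(≡10), b=17^1·(≡12) mod 17; (10|17)=-1, (12|17)=-1; (−1)^{0·1·8}·(-1)^1·(-1)^0 = -1.
Ram(437, -2431) = {11, 13, 17, 23}; no ℚ_11-point on the conic.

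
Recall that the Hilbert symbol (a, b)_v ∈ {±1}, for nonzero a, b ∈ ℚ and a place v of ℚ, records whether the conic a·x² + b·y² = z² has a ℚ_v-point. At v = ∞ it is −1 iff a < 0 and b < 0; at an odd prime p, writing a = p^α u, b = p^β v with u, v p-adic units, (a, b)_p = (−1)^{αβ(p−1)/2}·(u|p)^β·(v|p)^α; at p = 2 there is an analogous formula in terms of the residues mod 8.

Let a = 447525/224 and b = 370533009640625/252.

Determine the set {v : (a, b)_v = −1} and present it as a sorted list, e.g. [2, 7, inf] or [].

[2, 13]

(a, b) ≡ (3094, 119) mod (ℚ^×)²; places V = {2, 3, 5, 7, 13, 17, ∞}.
(a,b)_∞: sgn(3094)=+, sgn(119)=+, so +1.
(a,b)_7: α=-1, u≡2; β=-1, v≡6 (mod 7); (2|7)=+1, (6|7)=-1; sign (−1)^1·+1^-1·-1^-1 = +1.
(a,b)_5: α=2, u≡4; β=6, v≡1 (mod 5); (4|5)=+1, (1|5)=+1; sign (−1)^0·+1^6·+1^2 = +1.
(a,b)_2: α=-5, β=-2; u≡3, v≡7 (mod 8); ε(u)ε(v)=1·1, αω(v)=-5·0, βω(u)=-2·1; sum ≡ 1  ⇒  -1.
(a,b)_17: α=1, u≡3; β=3, v≡12 (mod 17); (3|17)=-1, (12|17)=-1; sign (−1)^0·-1^3·-1^1 = +1.
(a,b)_13: α=1, u≡9; β=6, v≡8 (mod 13); (9|13)=+1, (8|13)=-1; sign (−1)^0·+1^6·-1^1 = -1.
(a,b)_3: α=4, u≡1; β=-2, v≡2 (mod 3); (1|3)=+1, (2|3)=-1; sign (−1)^0·+1^-2·-1^4 = +1.
Ram(3094, 119) = {2, 13}; no ℚ_2-point on the conic.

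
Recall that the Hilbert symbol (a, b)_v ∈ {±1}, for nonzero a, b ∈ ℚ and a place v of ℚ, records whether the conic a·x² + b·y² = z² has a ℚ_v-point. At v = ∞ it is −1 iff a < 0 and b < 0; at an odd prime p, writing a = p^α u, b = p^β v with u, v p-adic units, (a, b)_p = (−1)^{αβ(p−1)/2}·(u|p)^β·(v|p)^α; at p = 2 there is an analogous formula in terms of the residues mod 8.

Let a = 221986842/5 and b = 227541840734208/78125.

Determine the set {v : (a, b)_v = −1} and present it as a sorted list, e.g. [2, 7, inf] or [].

(a, b) ≡ (210, 4290) mod (ℚ^×)²; places V = {2, 3, 5, 7, 11, 13, 19, ∞}.
(a,b)_∞: sgn(210)=+, sgn(4290)=+, so +1.
(a,b)_2: α=1, β=11; u≡1, v≡1 (mod 8); ε(u)ε(v)=0·0, αω(v)=1·0, βω(u)=11·0; sum ≡ 0  ⇒  +1.
(a,b)_11: α=4, u≡3; β=5, v≡4 (mod 11); (3|11)=+1, (4|11)=+1; sign (−1)^0·+1^5·+1^4 = +1.
(a,b)_7: α=1, u≡1; β=2, v≡6 (mod 7); (1|7)=+1, (6|7)=-1; sign (−1)^0·+1^2·-1^1 = -1.
(a,b)_5: α=-1, u≡2; β=-7, v≡3 (mod 5); (2|5)=-1, (3|5)=-1; sign (−1)^0·-1^-7·-1^-1 = +1.
(a,b)_13: α=0, u≡5; β=1, v≡11 (mod 13); (5|13)=-1, (11|13)=-1; sign (−1)^0·-1^1·-1^0 = -1.
(a,b)_3: α=1, u≡1; β=1, v≡2 (mod 3); (1|3)=+1, (2|3)=-1; sign (−1)^1·+1^1·-1^1 = +1.
(a,b)_19: α=2, u≡5; β=2, v≡14 (mod 19); (5|19)=+1, (14|19)=-1; sign (−1)^0·+1^2·-1^2 = +1.
|Ram(210, 4290)| = 2, even; anisotropic at {7, 13}.

[7, 13]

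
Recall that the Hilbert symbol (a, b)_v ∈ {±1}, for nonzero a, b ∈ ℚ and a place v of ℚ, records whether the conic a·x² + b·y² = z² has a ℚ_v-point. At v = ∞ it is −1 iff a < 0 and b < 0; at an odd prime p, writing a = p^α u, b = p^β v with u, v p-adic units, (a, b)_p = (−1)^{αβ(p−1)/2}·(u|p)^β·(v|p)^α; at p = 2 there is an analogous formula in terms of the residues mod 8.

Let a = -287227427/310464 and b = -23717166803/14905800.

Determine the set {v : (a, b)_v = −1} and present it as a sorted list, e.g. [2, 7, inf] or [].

[17, inf]

Mod squares: a ≡ -3553, b ≡ -646. Check v ∈ {∞, 2, 3, 5, 7, 11, 13, 17, 19, 23, 41}.
v=11: a=11^-1·(≡7), b=11^2·(≡9) mod 11; (7|11)=-1, (9|11)=+1; (−1)^{-1·2·5}·(-1)^2·(+1)^-1 = +1.
v=17: a=17^1·(≡11), b=17^1·(≡9) mod 17; (11|17)=-1, (9|17)=+1; (−1)^{1·1·8}·(-1)^1·(+1)^1 = -1.
v=7: a=7^-2·(≡3), b=7^-2·(≡6) mod 7; (3|7)=-1, (6|7)=-1; (−1)^{-2·-2·3}·(-1)^-2·(-1)^-2 = +1.
v=23: a=23^2·(≡9), b=23^0·(≡14) mod 23; (9|23)=+1, (14|23)=-1; (−1)^{2·0·11}·(+1)^0·(-1)^2 = +1.
v=41: a=41^2·(≡12), b=41^2·(≡20) mod 41; (12|41)=-1, (20|41)=+1; (−1)^{2·2·20}·(-1)^2·(+1)^2 = +1.
v=5: a=5^0·(≡2), b=5^-2·(≡1) mod 5; (2|5)=-1, (1|5)=+1; (−1)^{0·-2·2}·(-1)^-2·(+1)^0 = +1.
v=13: a=13^0·(≡3), b=13^-2·(≡1) mod 13; (3|13)=+1, (1|13)=+1; (−1)^{0·-2·6}·(+1)^-2·(+1)^0 = +1.
v=3: a=3^-2·(≡2), b=3^-2·(≡2) mod 3; (2|3)=-1, (2|3)=-1; (−1)^{-2·-2·1}·(-1)^-2·(-1)^-2 = +1.
v=2: v_2(a)=-6, v_2(b)=-3; units ≡ 7, 5 (mod 8); ε·ε+αω+βω = 1·0+-6·1+-3·0 ≡ 0  ⇒  (a,b)_2 = +1.
v=19: a=19^1·(≡15), b=19^3·(≡16) mod 19; (15|19)=-1, (16|19)=+1; (−1)^{1·3·9}·(-1)^3·(+1)^1 = +1.
v=∞: -3553 < 0 and -646 < 0  ⇒  (a,b)_∞ = -1.
|Ram(-3553, -646)| = 2, even; anisotropic at {17, ∞}.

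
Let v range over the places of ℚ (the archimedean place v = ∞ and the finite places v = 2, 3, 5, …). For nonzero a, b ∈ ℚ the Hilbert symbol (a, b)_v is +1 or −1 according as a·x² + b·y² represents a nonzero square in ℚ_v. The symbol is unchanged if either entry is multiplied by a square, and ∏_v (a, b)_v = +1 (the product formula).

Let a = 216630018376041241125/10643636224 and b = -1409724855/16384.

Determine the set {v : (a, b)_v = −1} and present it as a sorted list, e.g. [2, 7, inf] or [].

Mod squares: a ≡ 5, b ≡ -8855. Check v ∈ {∞, 2, 3, 5, 7, 11, 13, 19, 23, 31}.
v=19: a=19^2·(≡5), b=19^2·(≡12) mod 19; (5|19)=+1, (12|19)=-1; (−1)^{2·2·9}·(+1)^2·(-1)^2 = +1.
v=3: a=3^10·(≡2), b=3^2·(≡1) mod 3; (2|3)=-1, (1|3)=+1; (−1)^{10·2·1}·(-1)^2·(+1)^10 = +1.
v=13: a=13^-2·(≡5), b=13^0·(≡5) mod 13; (5|13)=-1, (5|13)=-1; (−1)^{-2·0·6}·(-1)^0·(-1)^-2 = +1.
v=5: a=5^3·(≡1), b=5^1·(≡1) mod 5; (1|5)=+1, (1|5)=+1; (−1)^{3·1·2}·(+1)^1·(+1)^3 = +1.
v=23: a=23^4·(≡15), b=23^1·(≡2) mod 23; (15|23)=-1, (2|23)=+1; (−1)^{4·1·11}·(-1)^1·(+1)^4 = -1.
v=∞: 5 > 0 and -8855 < 0  ⇒  (a,b)_∞ = +1.
v=7: a=7^4·(≡5), b=7^3·(≡4) mod 7; (5|7)=-1, (4|7)=+1; (−1)^{4·3·3}·(-1)^3·(+1)^4 = -1.
v=2: v_2(a)=-16, v_2(b)=-14; units ≡ 5, 1 (mod 8); ε·ε+αω+βω = 0·0+-16·0+-14·1 ≡ 0  ⇒  (a,b)_2 = +1.
v=11: a=11^2·(≡9), b=11^1·(≡3) mod 11; (9|11)=+1, (3|11)=+1; (−1)^{2·1·5}·(+1)^1·(+1)^2 = +1.
v=31: a=31^-2·(≡7), b=31^0·(≡11) mod 31; (7|31)=+1, (11|31)=-1; (−1)^{-2·0·15}·(+1)^0·(-1)^-2 = +1.
(5, -8855 / ℚ) ramifies at {7, 23}: a division algebra.

[7, 23]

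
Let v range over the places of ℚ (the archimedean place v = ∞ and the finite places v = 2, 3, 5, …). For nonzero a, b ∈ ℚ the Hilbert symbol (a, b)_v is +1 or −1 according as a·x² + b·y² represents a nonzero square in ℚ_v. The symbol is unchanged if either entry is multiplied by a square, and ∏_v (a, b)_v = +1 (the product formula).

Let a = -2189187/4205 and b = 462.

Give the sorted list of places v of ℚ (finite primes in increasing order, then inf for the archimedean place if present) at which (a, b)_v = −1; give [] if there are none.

[5, 13]

(a, b) ≡ (-15015, 462) mod (ℚ^×)²; places V = {2, 3, 5, 7, 11, 13, 29, ∞}.
(a,b)_∞: sgn(-15015)=−, sgn(462)=+, so +1.
(a,b)_29: α=-2, u≡22; β=0, v≡27 (mod 29); (22|29)=+1, (27|29)=-1; sign (−1)^0·+1^0·-1^-2 = +1.
(a,b)_7: α=1, u≡1; β=1, v≡3 (mod 7); (1|7)=+1, (3|7)=-1; sign (−1)^1·+1^1·-1^1 = +1.
(a,b)_2: α=0, β=1; u≡1, v≡7 (mod 8); ε(u)ε(v)=0·1, αω(v)=0·0, βω(u)=1·0; sum ≡ 0  ⇒  +1.
(a,b)_3: α=7, u≡2; β=1, v≡1 (mod 3); (2|3)=-1, (1|3)=+1; sign (−1)^1·-1^1·+1^7 = +1.
(a,b)_11: α=1, u≡2; β=1, v≡9 (mod 11); (2|11)=-1, (9|11)=+1; sign (−1)^1·-1^1·+1^1 = +1.
(a,b)_13: α=1, u≡7; β=0, v≡7 (mod 13); (7|13)=-1, (7|13)=-1; sign (−1)^0·-1^0·-1^1 = -1.
(a,b)_5: α=-1, u≡3; β=0, v≡2 (mod 5); (3|5)=-1, (2|5)=-1; sign (−1)^0·-1^0·-1^-1 = -1.
Ram(-15015, 462) = {5, 13}; no ℚ_5-point on the conic.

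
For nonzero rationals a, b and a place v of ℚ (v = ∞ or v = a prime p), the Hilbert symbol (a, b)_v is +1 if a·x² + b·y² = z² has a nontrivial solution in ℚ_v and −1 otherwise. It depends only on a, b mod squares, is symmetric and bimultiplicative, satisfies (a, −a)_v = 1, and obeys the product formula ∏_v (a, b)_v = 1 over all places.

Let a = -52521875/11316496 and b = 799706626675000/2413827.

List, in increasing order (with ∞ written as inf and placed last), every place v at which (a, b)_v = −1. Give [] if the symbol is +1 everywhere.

[2, 7]

Mod squares: a ≡ -35, b ≡ 5610. Check v ∈ {∞, 2, 3, 5, 7, 11, 13, 17, 23, 29, 41}.
v=41: a=41^0·(≡17), b=41^2·(≡14) mod 41; (17|41)=-1, (14|41)=-1; (−1)^{0·2·20}·(-1)^2·(-1)^0 = +1.
v=∞: -35 < 0 and 5610 > 0  ⇒  (a,b)_∞ = +1.
v=13: a=13^0·(≡4), b=13^-2·(≡2) mod 13; (4|13)=+1, (2|13)=-1; (−1)^{0·-2·6}·(+1)^-2·(-1)^0 = +1.
v=5: a=5^5·(≡3), b=5^5·(≡3) mod 5; (3|5)=-1, (3|5)=-1; (−1)^{5·5·2}·(-1)^5·(-1)^5 = +1.
v=11: a=11^0·(≡3), b=11^3·(≡9) mod 11; (3|11)=+1, (9|11)=+1; (−1)^{0·3·5}·(+1)^3·(+1)^0 = +1.
v=23: a=23^0·(≡11), b=23^-2·(≡17) mod 23; (11|23)=-1, (17|23)=-1; (−1)^{0·-2·11}·(-1)^-2·(-1)^0 = +1.
v=29: a=29^-4·(≡7), b=29^2·(≡23) mod 29; (7|29)=+1, (23|29)=+1; (−1)^{-4·2·14}·(+1)^2·(+1)^-4 = +1.
v=3: a=3^0·(≡1), b=3^-3·(≡1) mod 3; (1|3)=+1, (1|3)=+1; (−1)^{0·-3·1}·(+1)^-3·(+1)^0 = +1.
v=7: a=7^5·(≡2), b=7^0·(≡3) mod 7; (2|7)=+1, (3|7)=-1; (−1)^{5·0·3}·(+1)^0·(-1)^5 = -1.
v=17: a=17^0·(≡4), b=17^1·(≡6) mod 17; (4|17)=+1, (6|17)=-1; (−1)^{0·1·8}·(+1)^1·(-1)^0 = +1.
v=2: v_2(a)=-4, v_2(b)=3; units ≡ 5, 5 (mod 8); ε·ε+αω+βω = 0·0+-4·1+3·1 ≡ 1  ⇒  (a,b)_2 = -1.
|Ram(-35, 5610)| = 2, even; anisotropic at {2, 7}.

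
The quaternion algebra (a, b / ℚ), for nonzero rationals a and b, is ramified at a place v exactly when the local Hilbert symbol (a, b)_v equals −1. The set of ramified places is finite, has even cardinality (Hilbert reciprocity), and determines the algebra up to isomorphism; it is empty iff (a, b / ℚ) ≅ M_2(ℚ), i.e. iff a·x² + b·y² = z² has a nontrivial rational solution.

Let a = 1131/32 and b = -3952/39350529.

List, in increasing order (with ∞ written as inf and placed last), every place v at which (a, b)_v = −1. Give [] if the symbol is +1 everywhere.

[3, 29]

(a, b) ≡ (2262, -247) mod (ℚ^×)²; places V = {2, 3, 13, 17, 19, 29, 41, ∞}.
(a,b)_41: α=0, u≡11; β=-2, v≡8 (mod 41); (11|41)=-1, (8|41)=+1; sign (−1)^0·-1^-2·+1^0 = +1.
(a,b)_29: α=1, u≡13; β=0, v≡11 (mod 29); (13|29)=+1, (11|29)=-1; sign (−1)^0·+1^0·-1^1 = -1.
(a,b)_3: α=1, u≡1; β=-4, v≡2 (mod 3); (1|3)=+1, (2|3)=-1; sign (−1)^0·+1^-4·-1^1 = -1.
(a,b)_∞: sgn(2262)=+, sgn(-247)=−, so +1.
(a,b)_13: α=1, u≡8; β=1, v≡6 (mod 13); (8|13)=-1, (6|13)=-1; sign (−1)^0·-1^1·-1^1 = +1.
(a,b)_19: α=0, u≡11; β=1, v≡17 (mod 19); (11|19)=+1, (17|19)=+1; sign (−1)^0·+1^1·+1^0 = +1.
(a,b)_2: α=-5, β=4; u≡3, v≡1 (mod 8); ε(u)ε(v)=1·0, αω(v)=-5·0, βω(u)=4·1; sum ≡ 0  ⇒  +1.
(a,b)_17: α=0, u≡4; β=-2, v≡16 (mod 17); (4|17)=+1, (16|17)=+1; sign (−1)^0·+1^-2·+1^0 = +1.
Ram(2262, -247) = {3, 29}; no ℚ_3-point on the conic.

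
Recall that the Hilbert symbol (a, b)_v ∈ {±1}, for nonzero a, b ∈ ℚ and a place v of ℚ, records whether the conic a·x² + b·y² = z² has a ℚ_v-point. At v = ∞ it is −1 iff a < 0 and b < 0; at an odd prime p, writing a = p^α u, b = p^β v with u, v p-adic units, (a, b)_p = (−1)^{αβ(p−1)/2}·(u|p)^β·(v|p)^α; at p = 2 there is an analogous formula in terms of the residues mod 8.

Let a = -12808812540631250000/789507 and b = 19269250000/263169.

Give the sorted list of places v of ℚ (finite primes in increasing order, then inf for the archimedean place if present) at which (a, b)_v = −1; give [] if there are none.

Mod squares: a ≡ -87, b ≡ 13. Check v ∈ {∞, 2, 3, 5, 7, 11, 13, 19, 29}.
v=13: a=13^6·(≡3), b=13^1·(≡1) mod 13; (3|13)=+1, (1|13)=+1; (−1)^{6·1·6}·(+1)^1·(+1)^6 = +1.
v=5: a=5^8·(≡2), b=5^6·(≡3) mod 5; (2|5)=-1, (3|5)=-1; (−1)^{8·6·2}·(-1)^6·(-1)^8 = +1.
v=2: v_2(a)=4, v_2(b)=4; units ≡ 1, 5 (mod 8); ε·ε+αω+βω = 0·0+4·1+4·0 ≡ 0  ⇒  (a,b)_2 = +1.
v=11: a=11^4·(≡4), b=11^2·(≡6) mod 11; (4|11)=+1, (6|11)=-1; (−1)^{4·2·5}·(+1)^2·(-1)^4 = +1.
v=19: a=19^-2·(≡2), b=19^-2·(≡18) mod 19; (2|19)=-1, (18|19)=-1; (−1)^{-2·-2·9}·(-1)^-2·(-1)^-2 = +1.
v=3: a=3^-7·(≡1), b=3^-6·(≡1) mod 3; (1|3)=+1, (1|3)=+1; (−1)^{-7·-6·1}·(+1)^-6·(+1)^-7 = +1.
v=29: a=29^1·(≡14), b=29^0·(≡7) mod 29; (14|29)=-1, (7|29)=+1; (−1)^{1·0·14}·(-1)^0·(+1)^1 = +1.
v=7: a=7^0·(≡2), b=7^2·(≡6) mod 7; (2|7)=+1, (6|7)=-1; (−1)^{0·2·3}·(+1)^2·(-1)^0 = +1.
v=∞: -87 < 0 and 13 > 0  ⇒  (a,b)_∞ = +1.
Every local symbol is +1, so the conic -87·x² + 13·y² = z² has ℚ_v-points for all v and hence a ℚ-point; (a, b / ℚ) ≅ M_2(ℚ).

[]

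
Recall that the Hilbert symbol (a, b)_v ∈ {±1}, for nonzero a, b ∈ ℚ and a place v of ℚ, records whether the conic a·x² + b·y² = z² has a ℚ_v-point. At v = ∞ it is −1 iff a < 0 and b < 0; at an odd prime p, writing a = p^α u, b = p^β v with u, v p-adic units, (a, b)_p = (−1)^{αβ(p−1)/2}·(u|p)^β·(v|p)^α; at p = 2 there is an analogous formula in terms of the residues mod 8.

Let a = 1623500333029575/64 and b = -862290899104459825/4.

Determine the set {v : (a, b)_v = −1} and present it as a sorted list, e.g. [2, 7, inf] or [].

[2, 19, 47, 53]

(a, b) ≡ (24967325383, -18073) mod (ℚ^×)²; places V = {2, 3, 5, 7, 11, 13, 17, 19, 31, 47, 53, ∞}.
(a,b)_11: α=1, u≡9; β=1, v≡6 (mod 11); (9|11)=+1, (6|11)=-1; sign (−1)^1·+1^1·-1^1 = +1.
(a,b)_19: α=1, u≡3; β=2, v≡18 (mod 19); (3|19)=-1, (18|19)=-1; sign (−1)^0·-1^2·-1^1 = -1.
(a,b)_7: α=1, u≡3; β=2, v≡4 (mod 7); (3|7)=-1, (4|7)=+1; sign (−1)^0·-1^2·+1^1 = +1.
(a,b)_∞: sgn(24967325383)=+, sgn(-18073)=−, so +1.
(a,b)_13: α=1, u≡2; β=2, v≡9 (mod 13); (2|13)=-1, (9|13)=+1; sign (−1)^0·-1^2·+1^1 = +1.
(a,b)_17: α=3, u≡11; β=2, v≡15 (mod 17); (11|17)=-1, (15|17)=+1; sign (−1)^0·-1^2·+1^3 = +1.
(a,b)_47: α=1, u≡16; β=2, v≡41 (mod 47); (16|47)=+1, (41|47)=-1; sign (−1)^0·+1^2·-1^1 = -1.
(a,b)_5: α=2, u≡2; β=2, v≡3 (mod 5); (2|5)=-1, (3|5)=-1; sign (−1)^0·-1^2·-1^2 = +1.
(a,b)_2: α=-6, β=-2; u≡7, v≡7 (mod 8); ε(u)ε(v)=1·1, αω(v)=-6·0, βω(u)=-2·0; sum ≡ 1  ⇒  -1.
(a,b)_3: α=2, u≡1; β=0, v≡2 (mod 3); (1|3)=+1, (2|3)=-1; sign (−1)^0·+1^0·-1^2 = +1.
(a,b)_31: α=1, u≡20; β=1, v≡29 (mod 31); (20|31)=+1, (29|31)=-1; sign (−1)^1·+1^1·-1^1 = +1.
(a,b)_53: α=1, u≡40; β=1, v≡27 (mod 53); (40|53)=+1, (27|53)=-1; sign (−1)^0·+1^1·-1^1 = -1.
(24967325383, -18073 / ℚ) ramifies at {2, 19, 47, 53}: a division algebra.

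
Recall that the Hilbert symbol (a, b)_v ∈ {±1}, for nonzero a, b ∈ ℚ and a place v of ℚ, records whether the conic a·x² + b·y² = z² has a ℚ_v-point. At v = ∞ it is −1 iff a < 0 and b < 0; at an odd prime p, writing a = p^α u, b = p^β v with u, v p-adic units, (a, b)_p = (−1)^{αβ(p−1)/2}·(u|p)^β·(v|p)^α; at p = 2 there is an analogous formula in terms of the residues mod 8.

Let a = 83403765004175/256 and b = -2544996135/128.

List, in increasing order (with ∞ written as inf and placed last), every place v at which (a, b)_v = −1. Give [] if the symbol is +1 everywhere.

(a, b) ≡ (1463, -6270) mod (ℚ^×)²; places V = {2, 3, 5, 7, 11, 17, 19, 53, ∞}.
(a,b)_17: α=2, u≡9; β=2, v≡12 (mod 17); (9|17)=+1, (12|17)=-1; sign (−1)^0·+1^2·-1^2 = +1.
(a,b)_2: α=-8, β=-7; u≡7, v≡1 (mod 8); ε(u)ε(v)=1·0, αω(v)=-8·0, βω(u)=-7·0; sum ≡ 0  ⇒  +1.
(a,b)_11: α=1, u≡4; β=1, v≡8 (mod 11); (4|11)=+1, (8|11)=-1; sign (−1)^1·+1^1·-1^1 = +1.
(a,b)_5: α=2, u≡2; β=1, v≡1 (mod 5); (2|5)=-1, (1|5)=+1; sign (−1)^0·-1^1·+1^2 = -1.
(a,b)_19: α=1, u≡5; β=1, v≡3 (mod 19); (5|19)=+1, (3|19)=-1; sign (−1)^1·+1^1·-1^1 = +1.
(a,b)_∞: sgn(1463)=+, sgn(-6270)=−, so +1.
(a,b)_7: α=1, u≡6; β=0, v≡2 (mod 7); (6|7)=-1, (2|7)=+1; sign (−1)^0·-1^0·+1^1 = +1.
(a,b)_53: α=4, u≡22; β=2, v≡25 (mod 53); (22|53)=-1, (25|53)=+1; sign (−1)^0·-1^2·+1^4 = +1.
(a,b)_3: α=0, u≡2; β=1, v≡1 (mod 3); (2|3)=-1, (1|3)=+1; sign (−1)^0·-1^1·+1^0 = -1.
|Ram(1463, -6270)| = 2, even; anisotropic at {3, 5}.

[3, 5]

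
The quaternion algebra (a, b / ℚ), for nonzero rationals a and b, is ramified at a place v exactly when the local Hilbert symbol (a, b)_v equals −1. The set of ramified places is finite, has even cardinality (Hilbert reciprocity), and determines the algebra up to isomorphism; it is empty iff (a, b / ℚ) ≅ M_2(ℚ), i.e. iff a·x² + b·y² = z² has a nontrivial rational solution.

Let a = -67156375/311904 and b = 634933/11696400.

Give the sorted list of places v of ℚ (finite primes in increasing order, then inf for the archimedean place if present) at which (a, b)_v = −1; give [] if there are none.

[2, 5, 11, 13]

(a, b) ≡ (-330, 13) mod (ℚ^×)²; places V = {2, 3, 5, 11, 13, 17, 19, ∞}.
(a,b)_∞: sgn(-330)=−, sgn(13)=+, so +1.
(a,b)_17: α=2, u≡3; β=2, v≡8 (mod 17); (3|17)=-1, (8|17)=+1; sign (−1)^0·-1^2·+1^2 = +1.
(a,b)_2: α=-5, β=-4; u≡3, v≡5 (mod 8); ε(u)ε(v)=1·0, αω(v)=-5·1, βω(u)=-4·1; sum ≡ 1  ⇒  -1.
(a,b)_11: α=1, u≡4; β=0, v≡2 (mod 11); (4|11)=+1, (2|11)=-1; sign (−1)^0·+1^0·-1^1 = -1.
(a,b)_13: α=2, u≡6; β=3, v≡3 (mod 13); (6|13)=-1, (3|13)=+1; sign (−1)^0·-1^3·+1^2 = -1.
(a,b)_5: α=3, u≡1; β=-2, v≡3 (mod 5); (1|5)=+1, (3|5)=-1; sign (−1)^0·+1^-2·-1^3 = -1.
(a,b)_19: α=-2, u≡2; β=-2, v≡2 (mod 19); (2|19)=-1, (2|19)=-1; sign (−1)^0·-1^-2·-1^-2 = +1.
(a,b)_3: α=-3, u≡1; β=-4, v≡1 (mod 3); (1|3)=+1, (1|3)=+1; sign (−1)^0·+1^-4·+1^-3 = +1.
|Ram(-330, 13)| = 4, even; anisotropic at {2, 5, 11, 13}.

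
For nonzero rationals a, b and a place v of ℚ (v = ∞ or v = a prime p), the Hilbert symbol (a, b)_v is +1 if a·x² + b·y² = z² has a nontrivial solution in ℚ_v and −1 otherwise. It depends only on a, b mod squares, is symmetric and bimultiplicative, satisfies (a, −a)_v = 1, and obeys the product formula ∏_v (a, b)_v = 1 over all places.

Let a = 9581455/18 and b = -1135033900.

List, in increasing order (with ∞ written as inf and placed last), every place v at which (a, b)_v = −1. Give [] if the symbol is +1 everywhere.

(a, b) ≡ (113390, -11350339) mod (ℚ^×)²; places V = {2, 3, 5, 7, 11, 13, 17, 23, 29, ∞}.
(a,b)_11: α=0, u≡10; β=1, v≡6 (mod 11); (10|11)=-1, (6|11)=-1; sign (−1)^0·-1^1·-1^0 = -1.
(a,b)_17: α=1, u≡14; β=1, v≡1 (mod 17); (14|17)=-1, (1|17)=+1; sign (−1)^0·-1^1·+1^1 = -1.
(a,b)_29: α=1, u≡16; β=1, v≡25 (mod 29); (16|29)=+1, (25|29)=+1; sign (−1)^0·+1^1·+1^1 = +1.
(a,b)_23: α=1, u≡12; β=1, v≡6 (mod 23); (12|23)=+1, (6|23)=+1; sign (−1)^1·+1^1·+1^1 = -1.
(a,b)_∞: sgn(113390)=+, sgn(-11350339)=−, so +1.
(a,b)_5: α=1, u≡2; β=2, v≡4 (mod 5); (2|5)=-1, (4|5)=+1; sign (−1)^0·-1^2·+1^1 = +1.
(a,b)_7: α=0, u≡4; β=1, v≡6 (mod 7); (4|7)=+1, (6|7)=-1; sign (−1)^0·+1^1·-1^0 = +1.
(a,b)_13: α=2, u≡3; β=1, v≡1 (mod 13); (3|13)=+1, (1|13)=+1; sign (−1)^0·+1^1·+1^2 = +1.
(a,b)_2: α=-1, β=2; u≡7, v≡5 (mod 8); ε(u)ε(v)=1·0, αω(v)=-1·1, βω(u)=2·0; sum ≡ 1  ⇒  -1.
(a,b)_3: α=-2, u≡2; β=0, v≡2 (mod 3); (2|3)=-1, (2|3)=-1; sign (−1)^0·-1^0·-1^-2 = +1.
Ram(113390, -11350339) = {2, 11, 17, 23}; no ℚ_2-point on the conic.

[2, 11, 17, 23]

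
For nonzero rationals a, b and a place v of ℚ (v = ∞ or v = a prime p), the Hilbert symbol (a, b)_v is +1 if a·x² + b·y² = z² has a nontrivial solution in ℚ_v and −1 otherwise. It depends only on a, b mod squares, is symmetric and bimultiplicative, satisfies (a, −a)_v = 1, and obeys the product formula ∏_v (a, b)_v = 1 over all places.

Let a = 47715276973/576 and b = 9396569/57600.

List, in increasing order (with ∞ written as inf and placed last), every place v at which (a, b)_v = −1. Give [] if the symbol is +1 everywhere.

(a, b) ≡ (133, 329) mod (ℚ^×)²; places V = {2, 3, 5, 7, 13, 19, 31, 47, ∞}.
(a,b)_19: α=1, u≡11; β=0, v≡16 (mod 19); (11|19)=+1, (16|19)=+1; sign (−1)^0·+1^0·+1^1 = +1.
(a,b)_7: α=1, u≡6; β=1, v≡3 (mod 7); (6|7)=-1, (3|7)=-1; sign (−1)^1·-1^1·-1^1 = -1.
(a,b)_∞: sgn(133)=+, sgn(329)=+, so +1.
(a,b)_47: α=2, u≡31; β=1, v≡24 (mod 47); (31|47)=-1, (24|47)=+1; sign (−1)^0·-1^1·+1^2 = -1.
(a,b)_13: α=2, u≡4; β=4, v≡3 (mod 13); (4|13)=+1, (3|13)=+1; sign (−1)^0·+1^4·+1^2 = +1.
(a,b)_31: α=2, u≡25; β=0, v≡2 (mod 31); (25|31)=+1, (2|31)=+1; sign (−1)^0·+1^0·+1^2 = +1.
(a,b)_5: α=0, u≡3; β=-2, v≡1 (mod 5); (3|5)=-1, (1|5)=+1; sign (−1)^0·-1^-2·+1^0 = +1.
(a,b)_2: α=-6, β=-8; u≡5, v≡1 (mod 8); ε(u)ε(v)=0·0, αω(v)=-6·0, βω(u)=-8·1; sum ≡ 0  ⇒  +1.
(a,b)_3: α=-2, u≡1; β=-2, v≡2 (mod 3); (1|3)=+1, (2|3)=-1; sign (−1)^0·+1^-2·-1^-2 = +1.
|Ram(133, 329)| = 2, even; anisotropic at {7, 47}.

[7, 47]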